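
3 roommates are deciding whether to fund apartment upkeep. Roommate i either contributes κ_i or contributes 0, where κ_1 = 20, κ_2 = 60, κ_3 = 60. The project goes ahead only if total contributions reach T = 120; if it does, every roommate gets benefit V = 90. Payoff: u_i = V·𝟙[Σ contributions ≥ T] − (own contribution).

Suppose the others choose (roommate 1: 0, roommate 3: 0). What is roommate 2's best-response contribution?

Others' total = 0. Even contributing 60 gives 60 < 120: no benefit either way.
Best response: 0.

0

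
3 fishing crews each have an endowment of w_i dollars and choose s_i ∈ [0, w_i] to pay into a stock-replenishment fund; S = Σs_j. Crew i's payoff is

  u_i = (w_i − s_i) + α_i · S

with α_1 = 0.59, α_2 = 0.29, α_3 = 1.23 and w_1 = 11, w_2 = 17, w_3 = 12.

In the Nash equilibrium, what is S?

12

∂u_i/∂s_i = α_i − 1, so crew i contributes w_i if α_i > 1, else 0.
α_i > 1 for i ∈ {3}; NE contributions (0, 0, 12), S = 12.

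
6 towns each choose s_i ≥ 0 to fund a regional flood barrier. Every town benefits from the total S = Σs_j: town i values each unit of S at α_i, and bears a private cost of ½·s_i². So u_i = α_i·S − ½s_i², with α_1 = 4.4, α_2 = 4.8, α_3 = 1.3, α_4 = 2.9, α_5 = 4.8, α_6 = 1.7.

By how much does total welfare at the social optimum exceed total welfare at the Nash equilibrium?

Town i's FOC: ∂u_i/∂s_i = α_i − s_i = 0, so s_i* = α_i.
NE contributions = (4.4, 4.8, 1.3, 2.9, 4.8, 1.7); S = 19.9.
W^NE = (Σα)·S − ½Σα_i² = 19.9² − ½·78.43 = 356.795.
Planner sets s_i = Σα_j = 19.9 for every i, so S^SO = 6·19.9 = 119.4.
W^SO = (Σα)·S^SO − ½·6·(Σα)² = (6/2)·19.9² = 1188.03.
Deadweight loss = W^SO − W^NE = 831.235.

831.235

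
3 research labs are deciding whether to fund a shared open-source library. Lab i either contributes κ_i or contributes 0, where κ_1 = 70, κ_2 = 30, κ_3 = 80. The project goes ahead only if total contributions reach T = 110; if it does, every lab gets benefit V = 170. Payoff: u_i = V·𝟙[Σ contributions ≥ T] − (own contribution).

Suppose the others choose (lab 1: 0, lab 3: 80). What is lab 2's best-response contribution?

Others' total = 80. Contributing 30 brings total to 110 ≥ 110: gain V − κ_2 = 140.
Best response: 30.

30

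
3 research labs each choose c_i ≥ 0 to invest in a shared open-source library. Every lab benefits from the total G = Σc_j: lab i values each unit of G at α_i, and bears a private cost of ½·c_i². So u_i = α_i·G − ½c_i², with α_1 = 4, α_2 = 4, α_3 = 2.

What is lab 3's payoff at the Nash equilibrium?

18

Lab i's FOC: ∂u_i/∂c_i = α_i − c_i = 0, so c_i* = α_i.
NE contributions = (4, 4, 2); G = 10.
u_3 = α_3·G − ½·(c_3)² = 2·10 − ½·2² = 18.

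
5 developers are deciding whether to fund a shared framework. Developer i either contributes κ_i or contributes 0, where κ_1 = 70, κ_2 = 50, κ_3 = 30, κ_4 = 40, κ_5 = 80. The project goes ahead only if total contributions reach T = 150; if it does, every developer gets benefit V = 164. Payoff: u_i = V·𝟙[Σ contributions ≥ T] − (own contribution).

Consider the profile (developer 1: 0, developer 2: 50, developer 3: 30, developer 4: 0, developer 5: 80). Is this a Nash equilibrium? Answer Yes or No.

Total = 160 ≥ 150: provided.
Developer 1 (pledges 0, payoff 164): pledging 70 → total 230, payoff 94. No gain.
Developer 2 (pledges 50, payoff 114): dropping to 0 → total 110, payoff 0. No gain.
Developer 3 (pledges 30, payoff 134): dropping to 0 → total 130, payoff 0. No gain.
Developer 4 (pledges 0, payoff 164): pledging 40 → total 200, payoff 124. No gain.
Developer 5 (pledges 80, payoff 84): dropping to 0 → total 80, payoff 0. No gain.

Yes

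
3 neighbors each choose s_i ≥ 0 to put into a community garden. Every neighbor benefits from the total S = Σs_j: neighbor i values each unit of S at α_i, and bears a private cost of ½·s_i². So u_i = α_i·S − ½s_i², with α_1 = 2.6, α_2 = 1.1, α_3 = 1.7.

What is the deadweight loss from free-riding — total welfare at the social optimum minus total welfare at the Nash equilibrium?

20.01

Neighbor i's FOC: ∂u_i/∂s_i = α_i − s_i = 0, so s_i* = α_i.
NE contributions = (2.6, 1.1, 1.7); S = 5.4.
W^NE = (Σα)·S − ½Σα_i² = 5.4² − ½·10.86 = 23.73.
Planner sets s_i = Σα_j = 5.4 for every i, so S^SO = 3·5.4 = 16.2.
W^SO = (Σα)·S^SO − ½·3·(Σα)² = (3/2)·5.4² = 43.74.
Deadweight loss = W^SO − W^NE = 20.01.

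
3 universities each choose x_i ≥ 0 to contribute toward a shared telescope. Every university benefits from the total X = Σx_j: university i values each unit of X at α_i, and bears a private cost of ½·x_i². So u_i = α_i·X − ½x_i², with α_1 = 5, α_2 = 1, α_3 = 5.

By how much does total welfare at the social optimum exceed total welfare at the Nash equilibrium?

86

University i's FOC: ∂u_i/∂x_i = α_i − x_i = 0, so x_i* = α_i.
NE contributions = (5, 1, 5); X = 11.
W^NE = (Σα)·X − ½Σα_i² = 11² − ½·51 = 95.5.
Planner sets x_i = Σα_j = 11 for every i, so X^SO = 3·11 = 33.
W^SO = (Σα)·X^SO − ½·3·(Σα)² = (3/2)·11² = 181.5.
Deadweight loss = W^SO − W^NE = 86.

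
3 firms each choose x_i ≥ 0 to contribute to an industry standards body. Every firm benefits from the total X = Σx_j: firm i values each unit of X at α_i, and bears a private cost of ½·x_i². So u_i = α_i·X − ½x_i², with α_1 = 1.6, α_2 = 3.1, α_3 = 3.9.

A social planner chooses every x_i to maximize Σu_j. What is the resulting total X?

25.8

Planner FOC: ∂(Σu_j)/∂x_i = (Σα_j) − x_i = 0, so x_i^SO = Σα_j = 8.6 for every i; X^SO = 25.8.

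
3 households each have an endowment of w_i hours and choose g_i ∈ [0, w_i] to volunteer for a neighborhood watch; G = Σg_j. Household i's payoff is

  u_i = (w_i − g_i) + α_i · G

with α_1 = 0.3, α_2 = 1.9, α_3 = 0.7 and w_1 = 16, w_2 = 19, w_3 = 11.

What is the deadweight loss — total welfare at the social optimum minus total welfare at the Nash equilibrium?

51.3

∂u_i/∂g_i = α_i − 1, so household i contributes w_i if α_i > 1, else 0.
α_i > 1 for i ∈ {2}; NE contributions (0, 19, 0), G = 19.
W^NE = Σw_i − G^NE + (Σα_i)·G^NE = 46 + 1.9·19 = 82.1.
Planner: ∂(Σu_j)/∂g_i = Σα_j − 1 = 1.9 > 0, so everyone contributes w_i; G^SO = 46, W^SO = 46 + 1.9·46 = 133.4.
Deadweight loss = 51.3.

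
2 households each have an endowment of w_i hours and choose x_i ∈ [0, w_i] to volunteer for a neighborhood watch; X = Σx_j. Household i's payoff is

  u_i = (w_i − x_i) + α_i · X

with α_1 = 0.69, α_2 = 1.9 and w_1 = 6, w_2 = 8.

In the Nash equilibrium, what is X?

8

∂u_i/∂x_i = α_i − 1, so household i contributes w_i if α_i > 1, else 0.
α_i > 1 for i ∈ {2}; NE contributions (0, 8), X = 8.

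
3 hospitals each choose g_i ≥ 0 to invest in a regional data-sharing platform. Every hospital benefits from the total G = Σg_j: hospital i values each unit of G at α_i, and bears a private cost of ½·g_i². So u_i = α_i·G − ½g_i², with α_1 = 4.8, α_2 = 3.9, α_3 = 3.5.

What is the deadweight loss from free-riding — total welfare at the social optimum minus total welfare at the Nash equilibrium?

Hospital i's FOC: ∂u_i/∂g_i = α_i − g_i = 0, so g_i* = α_i.
NE contributions = (4.8, 3.9, 3.5); G = 12.2.
W^NE = (Σα)·G − ½Σα_i² = 12.2² − ½·50.5 = 123.59.
Planner sets g_i = Σα_j = 12.2 for every i, so G^SO = 3·12.2 = 36.6.
W^SO = (Σα)·G^SO − ½·3·(Σα)² = (3/2)·12.2² = 223.26.
Deadweight loss = W^SO − W^NE = 99.67.

99.67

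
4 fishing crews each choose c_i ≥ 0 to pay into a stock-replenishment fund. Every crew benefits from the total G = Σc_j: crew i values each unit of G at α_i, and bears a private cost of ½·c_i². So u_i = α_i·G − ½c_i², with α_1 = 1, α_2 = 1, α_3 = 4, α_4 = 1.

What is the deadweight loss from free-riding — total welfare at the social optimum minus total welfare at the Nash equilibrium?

58.5

Crew i's FOC: ∂u_i/∂c_i = α_i − c_i = 0, so c_i* = α_i.
NE contributions = (1, 1, 4, 1); G = 7.
W^NE = (Σα)·G − ½Σα_i² = 7² − ½·19 = 39.5.
Planner sets c_i = Σα_j = 7 for every i, so G^SO = 4·7 = 28.
W^SO = (Σα)·G^SO − ½·4·(Σα)² = (4/2)·7² = 98.
Deadweight loss = W^SO − W^NE = 58.5.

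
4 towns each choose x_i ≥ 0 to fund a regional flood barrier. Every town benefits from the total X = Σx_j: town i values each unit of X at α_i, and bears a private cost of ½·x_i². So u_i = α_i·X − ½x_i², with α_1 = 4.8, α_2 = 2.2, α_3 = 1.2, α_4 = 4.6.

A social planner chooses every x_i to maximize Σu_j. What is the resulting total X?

Planner FOC: ∂(Σu_j)/∂x_i = (Σα_j) − x_i = 0, so x_i^SO = Σα_j = 12.8 for every i; X^SO = 51.2.

51.2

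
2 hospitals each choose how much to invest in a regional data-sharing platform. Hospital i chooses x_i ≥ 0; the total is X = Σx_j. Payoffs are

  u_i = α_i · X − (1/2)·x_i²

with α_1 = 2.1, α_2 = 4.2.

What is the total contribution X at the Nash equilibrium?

6.3

Hospital i's FOC: ∂u_i/∂x_i = α_i − x_i = 0, so x_i* = α_i.
NE contributions = (2.1, 4.2); X = 6.3.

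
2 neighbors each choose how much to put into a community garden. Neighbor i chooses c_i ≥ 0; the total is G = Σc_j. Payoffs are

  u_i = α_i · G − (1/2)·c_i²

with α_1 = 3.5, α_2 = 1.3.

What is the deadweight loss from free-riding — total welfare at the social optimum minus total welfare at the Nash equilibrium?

Neighbor i's FOC: ∂u_i/∂c_i = α_i − c_i = 0, so c_i* = α_i.
NE contributions = (3.5, 1.3); G = 4.8.
W^NE = (Σα)·G − ½Σα_i² = 4.8² − ½·13.94 = 16.07.
Planner sets c_i = Σα_j = 4.8 for every i, so G^SO = 2·4.8 = 9.6.
W^SO = (Σα)·G^SO − ½·2·(Σα)² = (2/2)·4.8² = 23.04.
Deadweight loss = W^SO − W^NE = 6.97.

6.97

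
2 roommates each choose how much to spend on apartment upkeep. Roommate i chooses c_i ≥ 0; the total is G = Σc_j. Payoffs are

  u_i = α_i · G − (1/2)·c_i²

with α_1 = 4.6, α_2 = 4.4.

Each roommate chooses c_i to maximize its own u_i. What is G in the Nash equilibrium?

9

Roommate i's FOC: ∂u_i/∂c_i = α_i − c_i = 0, so c_i* = α_i.
NE contributions = (4.6, 4.4); G = 9.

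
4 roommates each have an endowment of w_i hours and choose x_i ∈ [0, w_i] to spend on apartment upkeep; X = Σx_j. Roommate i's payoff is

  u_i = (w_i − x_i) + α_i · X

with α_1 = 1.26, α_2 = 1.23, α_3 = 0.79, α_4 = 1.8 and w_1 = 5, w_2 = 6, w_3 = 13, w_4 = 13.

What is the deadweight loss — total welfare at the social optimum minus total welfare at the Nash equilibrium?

53.04

∂u_i/∂x_i = α_i − 1, so roommate i contributes w_i if α_i > 1, else 0.
α_i > 1 for i ∈ {1, 2, 4}; NE contributions (5, 6, 0, 13), X = 24.
W^NE = Σw_i − X^NE + (Σα_i)·X^NE = 37 + 4.08·24 = 134.92.
Planner: ∂(Σu_j)/∂x_i = Σα_j − 1 = 4.08 > 0, so everyone contributes w_i; X^SO = 37, W^SO = 37 + 4.08·37 = 187.96.
Deadweight loss = 53.04.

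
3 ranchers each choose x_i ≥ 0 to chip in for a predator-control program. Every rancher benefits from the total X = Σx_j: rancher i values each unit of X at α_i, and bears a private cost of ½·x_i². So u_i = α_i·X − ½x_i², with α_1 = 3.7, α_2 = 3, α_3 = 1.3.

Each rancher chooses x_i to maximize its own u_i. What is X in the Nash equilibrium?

Rancher i's FOC: ∂u_i/∂x_i = α_i − x_i = 0, so x_i* = α_i.
NE contributions = (3.7, 3, 1.3); X = 8.

8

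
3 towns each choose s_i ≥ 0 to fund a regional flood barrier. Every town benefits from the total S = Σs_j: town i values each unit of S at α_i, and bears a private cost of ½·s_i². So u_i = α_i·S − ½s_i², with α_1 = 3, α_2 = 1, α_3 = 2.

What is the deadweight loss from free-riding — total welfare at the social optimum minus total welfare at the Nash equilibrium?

Town i's FOC: ∂u_i/∂s_i = α_i − s_i = 0, so s_i* = α_i.
NE contributions = (3, 1, 2); S = 6.
W^NE = (Σα)·S − ½Σα_i² = 6² − ½·14 = 29.
Planner sets s_i = Σα_j = 6 for every i, so S^SO = 3·6 = 18.
W^SO = (Σα)·S^SO − ½·3·(Σα)² = (3/2)·6² = 54.
Deadweight loss = W^SO − W^NE = 25.

25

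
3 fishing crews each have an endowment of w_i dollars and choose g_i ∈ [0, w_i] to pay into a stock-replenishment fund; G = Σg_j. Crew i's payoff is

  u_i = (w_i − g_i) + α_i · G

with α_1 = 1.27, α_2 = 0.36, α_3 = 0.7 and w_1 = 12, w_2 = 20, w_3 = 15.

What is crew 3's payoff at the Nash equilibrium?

23.4

∂u_i/∂g_i = α_i − 1, so crew i contributes w_i if α_i > 1, else 0.
α_i > 1 for i ∈ {1}; NE contributions (12, 0, 0), G = 12.
u_3 = (15 − 0) + 0.7·12 = 23.4.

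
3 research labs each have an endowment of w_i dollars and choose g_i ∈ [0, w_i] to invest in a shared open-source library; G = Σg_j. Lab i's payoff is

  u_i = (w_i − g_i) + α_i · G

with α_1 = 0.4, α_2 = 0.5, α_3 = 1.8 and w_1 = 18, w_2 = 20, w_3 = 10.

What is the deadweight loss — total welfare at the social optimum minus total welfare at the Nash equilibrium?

∂u_i/∂g_i = α_i − 1, so lab i contributes w_i if α_i > 1, else 0.
α_i > 1 for i ∈ {3}; NE contributions (0, 0, 10), G = 10.
W^NE = Σw_i − G^NE + (Σα_i)·G^NE = 48 + 1.7·10 = 65.
Planner: ∂(Σu_j)/∂g_i = Σα_j − 1 = 1.7 > 0, so everyone contributes w_i; G^SO = 48, W^SO = 48 + 1.7·48 = 129.6.
Deadweight loss = 64.6.

64.6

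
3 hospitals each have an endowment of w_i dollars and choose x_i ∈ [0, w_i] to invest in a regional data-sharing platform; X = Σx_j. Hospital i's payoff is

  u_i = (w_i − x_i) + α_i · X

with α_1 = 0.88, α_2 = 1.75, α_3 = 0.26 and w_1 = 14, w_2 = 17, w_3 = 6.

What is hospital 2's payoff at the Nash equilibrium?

∂u_i/∂x_i = α_i − 1, so hospital i contributes w_i if α_i > 1, else 0.
α_i > 1 for i ∈ {2}; NE contributions (0, 17, 0), X = 17.
u_2 = (17 − 17) + 1.75·17 = 29.75.

29.75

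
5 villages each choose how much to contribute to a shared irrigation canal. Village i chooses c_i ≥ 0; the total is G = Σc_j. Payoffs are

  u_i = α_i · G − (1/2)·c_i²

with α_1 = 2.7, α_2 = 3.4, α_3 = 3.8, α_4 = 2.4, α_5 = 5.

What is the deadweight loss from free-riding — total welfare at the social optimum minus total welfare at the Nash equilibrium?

Village i's FOC: ∂u_i/∂c_i = α_i − c_i = 0, so c_i* = α_i.
NE contributions = (2.7, 3.4, 3.8, 2.4, 5); G = 17.3.
W^NE = (Σα)·G − ½Σα_i² = 17.3² − ½·64.05 = 267.265.
Planner sets c_i = Σα_j = 17.3 for every i, so G^SO = 5·17.3 = 86.5.
W^SO = (Σα)·G^SO − ½·5·(Σα)² = (5/2)·17.3² = 748.225.
Deadweight loss = W^SO − W^NE = 480.96.

480.96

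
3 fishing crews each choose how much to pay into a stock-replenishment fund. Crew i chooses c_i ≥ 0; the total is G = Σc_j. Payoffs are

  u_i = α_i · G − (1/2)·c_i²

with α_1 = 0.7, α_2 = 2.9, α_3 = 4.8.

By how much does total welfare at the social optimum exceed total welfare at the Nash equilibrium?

Crew i's FOC: ∂u_i/∂c_i = α_i − c_i = 0, so c_i* = α_i.
NE contributions = (0.7, 2.9, 4.8); G = 8.4.
W^NE = (Σα)·G − ½Σα_i² = 8.4² − ½·31.94 = 54.59.
Planner sets c_i = Σα_j = 8.4 for every i, so G^SO = 3·8.4 = 25.2.
W^SO = (Σα)·G^SO − ½·3·(Σα)² = (3/2)·8.4² = 105.84.
Deadweight loss = W^SO − W^NE = 51.25.

51.25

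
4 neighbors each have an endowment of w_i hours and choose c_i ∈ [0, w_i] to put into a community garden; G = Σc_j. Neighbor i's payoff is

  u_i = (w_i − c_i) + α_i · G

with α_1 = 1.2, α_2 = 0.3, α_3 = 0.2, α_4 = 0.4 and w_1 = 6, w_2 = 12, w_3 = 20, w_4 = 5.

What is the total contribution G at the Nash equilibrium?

6

∂u_i/∂c_i = α_i − 1, so neighbor i contributes w_i if α_i > 1, else 0.
α_i > 1 for i ∈ {1}; NE contributions (6, 0, 0, 0), G = 6.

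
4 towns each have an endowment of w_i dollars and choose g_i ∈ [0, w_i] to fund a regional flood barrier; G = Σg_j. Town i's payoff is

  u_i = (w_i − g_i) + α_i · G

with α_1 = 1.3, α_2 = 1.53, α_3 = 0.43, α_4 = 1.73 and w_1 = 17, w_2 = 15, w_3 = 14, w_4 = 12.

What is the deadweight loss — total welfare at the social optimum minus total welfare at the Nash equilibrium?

55.86

∂u_i/∂g_i = α_i − 1, so town i contributes w_i if α_i > 1, else 0.
α_i > 1 for i ∈ {1, 2, 4}; NE contributions (17, 15, 0, 12), G = 44.
W^NE = Σw_i − G^NE + (Σα_i)·G^NE = 58 + 3.99·44 = 233.56.
Planner: ∂(Σu_j)/∂g_i = Σα_j − 1 = 3.99 > 0, so everyone contributes w_i; G^SO = 58, W^SO = 58 + 3.99·58 = 289.42.
Deadweight loss = 55.86.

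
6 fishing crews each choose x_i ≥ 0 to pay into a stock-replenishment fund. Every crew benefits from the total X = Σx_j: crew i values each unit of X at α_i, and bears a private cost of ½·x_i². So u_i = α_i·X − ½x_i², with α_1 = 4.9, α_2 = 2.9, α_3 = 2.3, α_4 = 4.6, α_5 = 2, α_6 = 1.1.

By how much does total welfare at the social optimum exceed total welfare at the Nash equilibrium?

665.72

Crew i's FOC: ∂u_i/∂x_i = α_i − x_i = 0, so x_i* = α_i.
NE contributions = (4.9, 2.9, 2.3, 4.6, 2, 1.1); X = 17.8.
W^NE = (Σα)·X − ½Σα_i² = 17.8² − ½·64.08 = 284.8.
Planner sets x_i = Σα_j = 17.8 for every i, so X^SO = 6·17.8 = 106.8.
W^SO = (Σα)·X^SO − ½·6·(Σα)² = (6/2)·17.8² = 950.52.
Deadweight loss = W^SO − W^NE = 665.72.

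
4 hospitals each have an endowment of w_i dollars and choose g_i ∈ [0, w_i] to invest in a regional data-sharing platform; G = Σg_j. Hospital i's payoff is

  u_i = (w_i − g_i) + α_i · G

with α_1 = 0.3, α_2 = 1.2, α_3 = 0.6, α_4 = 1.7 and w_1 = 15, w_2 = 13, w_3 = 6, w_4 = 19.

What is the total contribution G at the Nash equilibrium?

∂u_i/∂g_i = α_i − 1, so hospital i contributes w_i if α_i > 1, else 0.
α_i > 1 for i ∈ {2, 4}; NE contributions (0, 13, 0, 19), G = 32.

32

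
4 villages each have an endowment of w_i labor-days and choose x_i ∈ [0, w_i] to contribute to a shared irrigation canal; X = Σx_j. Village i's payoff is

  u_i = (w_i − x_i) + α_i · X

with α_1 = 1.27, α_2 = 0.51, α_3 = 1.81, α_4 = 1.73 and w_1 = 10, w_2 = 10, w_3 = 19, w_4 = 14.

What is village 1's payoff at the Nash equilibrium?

54.61

∂u_i/∂x_i = α_i − 1, so village i contributes w_i if α_i > 1, else 0.
α_i > 1 for i ∈ {1, 3, 4}; NE contributions (10, 0, 19, 14), X = 43.
u_1 = (10 − 10) + 1.27·43 = 54.61.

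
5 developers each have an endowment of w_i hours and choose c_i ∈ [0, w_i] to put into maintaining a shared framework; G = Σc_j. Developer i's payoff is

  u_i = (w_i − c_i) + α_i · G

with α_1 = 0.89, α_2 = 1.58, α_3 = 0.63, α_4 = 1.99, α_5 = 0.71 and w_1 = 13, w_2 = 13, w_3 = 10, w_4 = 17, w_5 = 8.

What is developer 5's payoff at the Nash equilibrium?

∂u_i/∂c_i = α_i − 1, so developer i contributes w_i if α_i > 1, else 0.
α_i > 1 for i ∈ {2, 4}; NE contributions (0, 13, 0, 17, 0), G = 30.
u_5 = (8 − 0) + 0.71·30 = 29.3.

29.3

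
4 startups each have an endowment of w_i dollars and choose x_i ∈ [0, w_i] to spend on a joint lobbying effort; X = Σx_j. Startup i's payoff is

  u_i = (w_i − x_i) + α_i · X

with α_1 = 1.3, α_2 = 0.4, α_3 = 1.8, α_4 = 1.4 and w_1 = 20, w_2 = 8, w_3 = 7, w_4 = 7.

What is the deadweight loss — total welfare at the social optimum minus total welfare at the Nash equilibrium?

∂u_i/∂x_i = α_i − 1, so startup i contributes w_i if α_i > 1, else 0.
α_i > 1 for i ∈ {1, 3, 4}; NE contributions (20, 0, 7, 7), X = 34.
W^NE = Σw_i − X^NE + (Σα_i)·X^NE = 42 + 3.9·34 = 174.6.
Planner: ∂(Σu_j)/∂x_i = Σα_j − 1 = 3.9 > 0, so everyone contributes w_i; X^SO = 42, W^SO = 42 + 3.9·42 = 205.8.
Deadweight loss = 31.2.

31.2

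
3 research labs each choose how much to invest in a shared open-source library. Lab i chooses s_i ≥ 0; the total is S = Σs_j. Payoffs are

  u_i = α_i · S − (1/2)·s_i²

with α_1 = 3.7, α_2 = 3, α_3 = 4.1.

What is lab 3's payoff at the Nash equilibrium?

35.875

Lab i's FOC: ∂u_i/∂s_i = α_i − s_i = 0, so s_i* = α_i.
NE contributions = (3.7, 3, 4.1); S = 10.8.
u_3 = α_3·S − ½·(s_3)² = 4.1·10.8 − ½·4.1² = 35.875.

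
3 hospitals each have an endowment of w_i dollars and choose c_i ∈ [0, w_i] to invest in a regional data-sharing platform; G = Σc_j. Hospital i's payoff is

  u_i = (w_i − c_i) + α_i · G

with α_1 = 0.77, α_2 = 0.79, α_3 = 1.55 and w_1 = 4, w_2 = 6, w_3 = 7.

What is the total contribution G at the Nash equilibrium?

∂u_i/∂c_i = α_i − 1, so hospital i contributes w_i if α_i > 1, else 0.
α_i > 1 for i ∈ {3}; NE contributions (0, 0, 7), G = 7.

7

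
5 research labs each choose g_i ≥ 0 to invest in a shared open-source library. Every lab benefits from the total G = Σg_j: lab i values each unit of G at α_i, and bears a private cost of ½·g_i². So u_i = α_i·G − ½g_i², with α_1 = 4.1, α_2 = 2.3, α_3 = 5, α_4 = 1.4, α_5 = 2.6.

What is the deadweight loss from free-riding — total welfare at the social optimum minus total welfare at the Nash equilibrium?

Lab i's FOC: ∂u_i/∂g_i = α_i − g_i = 0, so g_i* = α_i.
NE contributions = (4.1, 2.3, 5, 1.4, 2.6); G = 15.4.
W^NE = (Σα)·G − ½Σα_i² = 15.4² − ½·55.82 = 209.25.
Planner sets g_i = Σα_j = 15.4 for every i, so G^SO = 5·15.4 = 77.
W^SO = (Σα)·G^SO − ½·5·(Σα)² = (5/2)·15.4² = 592.9.
Deadweight loss = W^SO − W^NE = 383.65.

383.65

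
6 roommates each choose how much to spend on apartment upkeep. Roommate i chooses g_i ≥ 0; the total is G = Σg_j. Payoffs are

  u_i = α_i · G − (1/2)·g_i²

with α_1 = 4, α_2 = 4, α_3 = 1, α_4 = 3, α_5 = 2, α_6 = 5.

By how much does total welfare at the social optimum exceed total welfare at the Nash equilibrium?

757.5

Roommate i's FOC: ∂u_i/∂g_i = α_i − g_i = 0, so g_i* = α_i.
NE contributions = (4, 4, 1, 3, 2, 5); G = 19.
W^NE = (Σα)·G − ½Σα_i² = 19² − ½·71 = 325.5.
Planner sets g_i = Σα_j = 19 for every i, so G^SO = 6·19 = 114.
W^SO = (Σα)·G^SO − ½·6·(Σα)² = (6/2)·19² = 1083.
Deadweight loss = W^SO − W^NE = 757.5.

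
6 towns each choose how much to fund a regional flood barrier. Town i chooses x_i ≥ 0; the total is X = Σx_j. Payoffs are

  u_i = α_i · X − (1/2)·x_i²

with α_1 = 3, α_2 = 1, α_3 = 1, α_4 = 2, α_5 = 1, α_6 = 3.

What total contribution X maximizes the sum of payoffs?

66

Planner FOC: ∂(Σu_j)/∂x_i = (Σα_j) − x_i = 0, so x_i^SO = Σα_j = 11 for every i; X^SO = 66.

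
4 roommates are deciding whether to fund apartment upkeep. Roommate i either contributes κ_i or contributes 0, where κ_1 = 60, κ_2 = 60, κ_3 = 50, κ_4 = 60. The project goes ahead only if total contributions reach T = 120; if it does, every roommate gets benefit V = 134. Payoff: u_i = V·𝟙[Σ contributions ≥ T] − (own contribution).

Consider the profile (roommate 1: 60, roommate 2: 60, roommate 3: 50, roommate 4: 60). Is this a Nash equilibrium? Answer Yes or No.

Total = 230 ≥ 120: provided.
Roommate 1 (pledges 60, payoff 74): dropping to 0 → total 170, payoff 134. Profitable deviation.

No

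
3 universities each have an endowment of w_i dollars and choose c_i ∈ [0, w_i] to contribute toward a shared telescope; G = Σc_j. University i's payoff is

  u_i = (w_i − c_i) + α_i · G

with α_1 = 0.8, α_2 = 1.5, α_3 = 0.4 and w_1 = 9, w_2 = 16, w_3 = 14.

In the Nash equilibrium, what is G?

∂u_i/∂c_i = α_i − 1, so university i contributes w_i if α_i > 1, else 0.
α_i > 1 for i ∈ {2}; NE contributions (0, 16, 0), G = 16.

16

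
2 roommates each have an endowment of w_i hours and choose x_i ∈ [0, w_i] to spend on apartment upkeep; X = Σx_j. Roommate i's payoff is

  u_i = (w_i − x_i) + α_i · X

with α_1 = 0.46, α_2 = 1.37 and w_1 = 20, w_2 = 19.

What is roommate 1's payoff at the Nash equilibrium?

28.74

∂u_i/∂x_i = α_i − 1, so roommate i contributes w_i if α_i > 1, else 0.
α_i > 1 for i ∈ {2}; NE contributions (0, 19), X = 19.
u_1 = (20 − 0) + 0.46·19 = 28.74.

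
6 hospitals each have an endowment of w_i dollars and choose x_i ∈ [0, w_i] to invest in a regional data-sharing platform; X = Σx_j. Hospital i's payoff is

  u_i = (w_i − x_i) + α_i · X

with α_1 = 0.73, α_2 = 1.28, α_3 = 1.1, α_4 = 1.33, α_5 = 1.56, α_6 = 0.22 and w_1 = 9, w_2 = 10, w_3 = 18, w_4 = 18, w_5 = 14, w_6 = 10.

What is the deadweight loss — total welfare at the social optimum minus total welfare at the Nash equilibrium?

∂u_i/∂x_i = α_i − 1, so hospital i contributes w_i if α_i > 1, else 0.
α_i > 1 for i ∈ {2, 3, 4, 5}; NE contributions (0, 10, 18, 18, 14, 0), X = 60.
W^NE = Σw_i − X^NE + (Σα_i)·X^NE = 79 + 5.22·60 = 392.2.
Planner: ∂(Σu_j)/∂x_i = Σα_j − 1 = 5.22 > 0, so everyone contributes w_i; X^SO = 79, W^SO = 79 + 5.22·79 = 491.38.
Deadweight loss = 99.18.

99.18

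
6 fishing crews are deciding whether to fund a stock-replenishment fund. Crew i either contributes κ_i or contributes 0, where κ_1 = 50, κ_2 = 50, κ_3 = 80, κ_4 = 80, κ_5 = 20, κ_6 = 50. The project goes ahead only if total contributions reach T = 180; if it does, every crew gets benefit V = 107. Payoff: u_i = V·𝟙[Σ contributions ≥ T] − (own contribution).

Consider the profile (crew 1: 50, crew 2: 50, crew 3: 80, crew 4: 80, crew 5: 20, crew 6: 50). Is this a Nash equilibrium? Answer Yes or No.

Total = 330 ≥ 180: provided.
Crew 1 (pledges 50, payoff 57): dropping to 0 → total 280, payoff 107. Profitable deviation.

No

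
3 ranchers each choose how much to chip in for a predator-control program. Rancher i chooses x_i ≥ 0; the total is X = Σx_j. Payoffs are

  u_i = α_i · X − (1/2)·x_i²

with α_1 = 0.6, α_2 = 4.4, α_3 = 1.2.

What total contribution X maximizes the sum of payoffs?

Planner FOC: ∂(Σu_j)/∂x_i = (Σα_j) − x_i = 0, so x_i^SO = Σα_j = 6.2 for every i; X^SO = 18.6.

18.6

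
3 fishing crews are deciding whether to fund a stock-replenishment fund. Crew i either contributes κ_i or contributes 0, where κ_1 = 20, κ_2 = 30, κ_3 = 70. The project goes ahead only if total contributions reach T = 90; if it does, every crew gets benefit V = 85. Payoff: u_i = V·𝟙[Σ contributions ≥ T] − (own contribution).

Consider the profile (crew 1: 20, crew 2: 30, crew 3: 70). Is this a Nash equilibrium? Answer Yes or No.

No

Total = 120 ≥ 90: provided.
Crew 1 (pledges 20, payoff 65): dropping to 0 → total 100, payoff 85. Profitable deviation.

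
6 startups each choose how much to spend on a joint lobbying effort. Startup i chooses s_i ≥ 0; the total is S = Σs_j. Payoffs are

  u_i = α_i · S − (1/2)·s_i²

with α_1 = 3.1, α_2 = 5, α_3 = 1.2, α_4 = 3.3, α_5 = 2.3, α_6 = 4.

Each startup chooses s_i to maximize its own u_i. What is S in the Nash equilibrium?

18.9

Startup i's FOC: ∂u_i/∂s_i = α_i − s_i = 0, so s_i* = α_i.
NE contributions = (3.1, 5, 1.2, 3.3, 2.3, 4); S = 18.9.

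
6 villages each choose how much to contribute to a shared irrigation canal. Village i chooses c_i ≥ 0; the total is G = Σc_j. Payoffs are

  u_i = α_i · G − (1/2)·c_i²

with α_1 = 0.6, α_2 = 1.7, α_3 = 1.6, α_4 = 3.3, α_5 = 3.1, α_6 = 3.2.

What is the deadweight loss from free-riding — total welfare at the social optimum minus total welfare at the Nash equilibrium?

382.775

Village i's FOC: ∂u_i/∂c_i = α_i − c_i = 0, so c_i* = α_i.
NE contributions = (0.6, 1.7, 1.6, 3.3, 3.1, 3.2); G = 13.5.
W^NE = (Σα)·G − ½Σα_i² = 13.5² − ½·36.55 = 163.975.
Planner sets c_i = Σα_j = 13.5 for every i, so G^SO = 6·13.5 = 81.
W^SO = (Σα)·G^SO − ½·6·(Σα)² = (6/2)·13.5² = 546.75.
Deadweight loss = W^SO − W^NE = 382.775.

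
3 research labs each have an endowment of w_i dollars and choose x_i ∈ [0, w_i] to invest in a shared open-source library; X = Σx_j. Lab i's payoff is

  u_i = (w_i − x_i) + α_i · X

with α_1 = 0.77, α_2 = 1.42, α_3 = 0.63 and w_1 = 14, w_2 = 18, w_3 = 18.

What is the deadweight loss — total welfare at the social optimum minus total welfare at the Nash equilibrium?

∂u_i/∂x_i = α_i − 1, so lab i contributes w_i if α_i > 1, else 0.
α_i > 1 for i ∈ {2}; NE contributions (0, 18, 0), X = 18.
W^NE = Σw_i − X^NE + (Σα_i)·X^NE = 50 + 1.82·18 = 82.76.
Planner: ∂(Σu_j)/∂x_i = Σα_j − 1 = 1.82 > 0, so everyone contributes w_i; X^SO = 50, W^SO = 50 + 1.82·50 = 141.
Deadweight loss = 58.24.

58.24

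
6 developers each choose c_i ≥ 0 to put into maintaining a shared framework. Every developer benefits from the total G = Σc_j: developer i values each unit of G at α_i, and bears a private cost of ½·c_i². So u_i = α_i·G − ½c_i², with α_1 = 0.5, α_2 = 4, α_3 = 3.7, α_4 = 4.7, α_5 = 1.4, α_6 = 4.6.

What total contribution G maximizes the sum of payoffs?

113.4

Planner FOC: ∂(Σu_j)/∂c_i = (Σα_j) − c_i = 0, so c_i^SO = Σα_j = 18.9 for every i; G^SO = 113.4.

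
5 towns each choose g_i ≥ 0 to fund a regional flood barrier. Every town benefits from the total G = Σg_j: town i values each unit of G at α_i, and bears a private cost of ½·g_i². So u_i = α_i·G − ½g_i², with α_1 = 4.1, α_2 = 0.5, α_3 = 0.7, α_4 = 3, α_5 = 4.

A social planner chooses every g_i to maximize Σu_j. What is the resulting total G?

Planner FOC: ∂(Σu_j)/∂g_i = (Σα_j) − g_i = 0, so g_i^SO = Σα_j = 12.3 for every i; G^SO = 61.5.

61.5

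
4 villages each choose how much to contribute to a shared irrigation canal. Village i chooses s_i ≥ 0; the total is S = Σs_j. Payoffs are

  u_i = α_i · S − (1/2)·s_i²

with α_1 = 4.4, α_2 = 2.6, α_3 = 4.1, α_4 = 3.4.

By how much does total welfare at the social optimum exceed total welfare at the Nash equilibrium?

237.495

Village i's FOC: ∂u_i/∂s_i = α_i − s_i = 0, so s_i* = α_i.
NE contributions = (4.4, 2.6, 4.1, 3.4); S = 14.5.
W^NE = (Σα)·S − ½Σα_i² = 14.5² − ½·54.49 = 183.005.
Planner sets s_i = Σα_j = 14.5 for every i, so S^SO = 4·14.5 = 58.
W^SO = (Σα)·S^SO − ½·4·(Σα)² = (4/2)·14.5² = 420.5.
Deadweight loss = W^SO − W^NE = 237.495.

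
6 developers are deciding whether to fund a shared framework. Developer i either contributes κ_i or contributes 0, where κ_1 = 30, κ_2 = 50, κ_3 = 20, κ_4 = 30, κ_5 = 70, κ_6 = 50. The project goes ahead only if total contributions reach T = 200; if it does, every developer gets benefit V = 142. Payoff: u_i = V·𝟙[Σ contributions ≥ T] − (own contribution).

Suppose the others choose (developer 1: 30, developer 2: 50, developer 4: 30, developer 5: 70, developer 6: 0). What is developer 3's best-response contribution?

Others' total = 180. Contributing 20 brings total to 200 ≥ 200: gain V − κ_3 = 122.
Best response: 20.

20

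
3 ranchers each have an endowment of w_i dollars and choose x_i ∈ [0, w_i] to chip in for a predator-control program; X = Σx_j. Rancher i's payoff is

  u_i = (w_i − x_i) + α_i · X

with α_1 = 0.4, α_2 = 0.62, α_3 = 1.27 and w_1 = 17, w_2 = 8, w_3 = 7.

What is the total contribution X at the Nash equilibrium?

7

∂u_i/∂x_i = α_i − 1, so rancher i contributes w_i if α_i > 1, else 0.
α_i > 1 for i ∈ {3}; NE contributions (0, 0, 7), X = 7.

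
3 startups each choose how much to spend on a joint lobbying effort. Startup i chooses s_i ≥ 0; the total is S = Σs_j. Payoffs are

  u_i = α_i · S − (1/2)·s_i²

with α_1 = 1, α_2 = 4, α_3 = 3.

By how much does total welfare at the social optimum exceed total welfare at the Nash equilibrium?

45

Startup i's FOC: ∂u_i/∂s_i = α_i − s_i = 0, so s_i* = α_i.
NE contributions = (1, 4, 3); S = 8.
W^NE = (Σα)·S − ½Σα_i² = 8² − ½·26 = 51.
Planner sets s_i = Σα_j = 8 for every i, so S^SO = 3·8 = 24.
W^SO = (Σα)·S^SO − ½·3·(Σα)² = (3/2)·8² = 96.
Deadweight loss = W^SO − W^NE = 45.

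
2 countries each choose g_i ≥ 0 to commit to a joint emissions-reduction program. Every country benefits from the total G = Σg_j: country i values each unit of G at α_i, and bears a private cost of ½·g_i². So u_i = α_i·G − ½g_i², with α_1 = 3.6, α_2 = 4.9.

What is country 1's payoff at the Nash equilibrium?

24.12

Country i's FOC: ∂u_i/∂g_i = α_i − g_i = 0, so g_i* = α_i.
NE contributions = (3.6, 4.9); G = 8.5.
u_1 = α_1·G − ½·(g_1)² = 3.6·8.5 − ½·3.6² = 24.12.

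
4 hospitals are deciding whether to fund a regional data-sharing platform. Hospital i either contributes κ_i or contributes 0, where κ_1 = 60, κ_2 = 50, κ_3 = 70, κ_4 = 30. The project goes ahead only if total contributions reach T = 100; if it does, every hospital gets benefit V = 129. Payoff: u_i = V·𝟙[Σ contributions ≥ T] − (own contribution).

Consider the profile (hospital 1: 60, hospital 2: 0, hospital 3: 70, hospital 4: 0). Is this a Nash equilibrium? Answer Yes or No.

Total = 130 ≥ 100: provided.
Hospital 1 (pledges 60, payoff 69): dropping to 0 → total 70, payoff 0. No gain.
Hospital 2 (pledges 0, payoff 129): pledging 50 → total 180, payoff 79. No gain.
Hospital 3 (pledges 70, payoff 59): dropping to 0 → total 60, payoff 0. No gain.
Hospital 4 (pledges 0, payoff 129): pledging 30 → total 160, payoff 99. No gain.

Yes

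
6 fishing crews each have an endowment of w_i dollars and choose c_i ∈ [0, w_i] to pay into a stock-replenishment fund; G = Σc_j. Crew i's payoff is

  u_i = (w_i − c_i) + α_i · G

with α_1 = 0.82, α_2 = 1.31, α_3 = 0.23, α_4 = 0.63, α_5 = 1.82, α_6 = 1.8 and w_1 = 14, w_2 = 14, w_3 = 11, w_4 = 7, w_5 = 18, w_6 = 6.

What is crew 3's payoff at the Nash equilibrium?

19.74

∂u_i/∂c_i = α_i − 1, so crew i contributes w_i if α_i > 1, else 0.
α_i > 1 for i ∈ {2, 5, 6}; NE contributions (0, 14, 0, 0, 18, 6), G = 38.
u_3 = (11 − 0) + 0.23·38 = 19.74.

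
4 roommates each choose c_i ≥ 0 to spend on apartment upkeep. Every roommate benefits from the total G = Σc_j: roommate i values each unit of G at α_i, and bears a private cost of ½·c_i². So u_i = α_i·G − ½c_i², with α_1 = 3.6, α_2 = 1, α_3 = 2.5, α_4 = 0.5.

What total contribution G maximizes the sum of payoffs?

Planner FOC: ∂(Σu_j)/∂c_i = (Σα_j) − c_i = 0, so c_i^SO = Σα_j = 7.6 for every i; G^SO = 30.4.

30.4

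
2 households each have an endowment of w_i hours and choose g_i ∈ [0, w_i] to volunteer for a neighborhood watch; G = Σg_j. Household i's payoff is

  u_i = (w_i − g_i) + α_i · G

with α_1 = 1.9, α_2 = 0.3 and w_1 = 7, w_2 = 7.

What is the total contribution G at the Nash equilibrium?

7

∂u_i/∂g_i = α_i − 1, so household i contributes w_i if α_i > 1, else 0.
α_i > 1 for i ∈ {1}; NE contributions (7, 0), G = 7.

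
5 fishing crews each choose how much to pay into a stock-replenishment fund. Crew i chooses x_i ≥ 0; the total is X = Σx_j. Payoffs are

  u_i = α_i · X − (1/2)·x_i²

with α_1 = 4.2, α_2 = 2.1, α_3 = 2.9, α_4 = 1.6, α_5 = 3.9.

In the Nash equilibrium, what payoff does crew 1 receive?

52.92

Crew i's FOC: ∂u_i/∂x_i = α_i − x_i = 0, so x_i* = α_i.
NE contributions = (4.2, 2.1, 2.9, 1.6, 3.9); X = 14.7.
u_1 = α_1·X − ½·(x_1)² = 4.2·14.7 − ½·4.2² = 52.92.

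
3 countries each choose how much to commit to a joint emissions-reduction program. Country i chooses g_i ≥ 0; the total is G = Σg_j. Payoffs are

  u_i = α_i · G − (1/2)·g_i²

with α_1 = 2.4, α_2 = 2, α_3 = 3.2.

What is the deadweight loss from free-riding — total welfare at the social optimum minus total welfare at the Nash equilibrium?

Country i's FOC: ∂u_i/∂g_i = α_i − g_i = 0, so g_i* = α_i.
NE contributions = (2.4, 2, 3.2); G = 7.6.
W^NE = (Σα)·G − ½Σα_i² = 7.6² − ½·20 = 47.76.
Planner sets g_i = Σα_j = 7.6 for every i, so G^SO = 3·7.6 = 22.8.
W^SO = (Σα)·G^SO − ½·3·(Σα)² = (3/2)·7.6² = 86.64.
Deadweight loss = W^SO − W^NE = 38.88.

38.88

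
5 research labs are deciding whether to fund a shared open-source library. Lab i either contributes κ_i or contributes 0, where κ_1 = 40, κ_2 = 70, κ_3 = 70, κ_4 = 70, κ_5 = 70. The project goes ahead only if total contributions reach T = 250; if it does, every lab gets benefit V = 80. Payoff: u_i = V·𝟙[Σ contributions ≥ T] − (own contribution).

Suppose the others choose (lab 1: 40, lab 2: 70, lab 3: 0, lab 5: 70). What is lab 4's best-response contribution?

Others' total = 180. Contributing 70 brings total to 250 ≥ 250: gain V − κ_4 = 10.
Best response: 70.

70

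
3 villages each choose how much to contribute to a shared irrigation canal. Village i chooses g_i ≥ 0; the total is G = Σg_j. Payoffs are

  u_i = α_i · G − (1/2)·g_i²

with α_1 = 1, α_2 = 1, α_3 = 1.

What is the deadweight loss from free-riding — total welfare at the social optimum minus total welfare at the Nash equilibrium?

6

Village i's FOC: ∂u_i/∂g_i = α_i − g_i = 0, so g_i* = α_i.
NE contributions = (1, 1, 1); G = 3.
W^NE = (Σα)·G − ½Σα_i² = 3² − ½·3 = 7.5.
Planner sets g_i = Σα_j = 3 for every i, so G^SO = 3·3 = 9.
W^SO = (Σα)·G^SO − ½·3·(Σα)² = (3/2)·3² = 13.5.
Deadweight loss = W^SO − W^NE = 6.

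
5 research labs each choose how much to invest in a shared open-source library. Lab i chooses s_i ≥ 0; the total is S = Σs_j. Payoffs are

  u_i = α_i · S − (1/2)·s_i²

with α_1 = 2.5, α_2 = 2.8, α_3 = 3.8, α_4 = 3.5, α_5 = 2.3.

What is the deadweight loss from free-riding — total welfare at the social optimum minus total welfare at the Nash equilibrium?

356.05

Lab i's FOC: ∂u_i/∂s_i = α_i − s_i = 0, so s_i* = α_i.
NE contributions = (2.5, 2.8, 3.8, 3.5, 2.3); S = 14.9.
W^NE = (Σα)·S − ½Σα_i² = 14.9² − ½·46.07 = 198.975.
Planner sets s_i = Σα_j = 14.9 for every i, so S^SO = 5·14.9 = 74.5.
W^SO = (Σα)·S^SO − ½·5·(Σα)² = (5/2)·14.9² = 555.025.
Deadweight loss = W^SO − W^NE = 356.05.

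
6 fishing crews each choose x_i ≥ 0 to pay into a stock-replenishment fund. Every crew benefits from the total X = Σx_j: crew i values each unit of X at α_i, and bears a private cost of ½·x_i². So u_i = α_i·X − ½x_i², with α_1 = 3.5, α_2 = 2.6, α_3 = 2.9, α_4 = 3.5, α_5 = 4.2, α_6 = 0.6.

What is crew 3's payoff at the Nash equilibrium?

45.965

Crew i's FOC: ∂u_i/∂x_i = α_i − x_i = 0, so x_i* = α_i.
NE contributions = (3.5, 2.6, 2.9, 3.5, 4.2, 0.6); X = 17.3.
u_3 = α_3·X − ½·(x_3)² = 2.9·17.3 − ½·2.9² = 45.965.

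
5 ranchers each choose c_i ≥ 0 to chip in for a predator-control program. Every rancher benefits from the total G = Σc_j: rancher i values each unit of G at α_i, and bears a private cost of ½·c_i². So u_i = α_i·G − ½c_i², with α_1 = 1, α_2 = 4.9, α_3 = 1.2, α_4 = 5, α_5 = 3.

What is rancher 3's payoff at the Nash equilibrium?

Rancher i's FOC: ∂u_i/∂c_i = α_i − c_i = 0, so c_i* = α_i.
NE contributions = (1, 4.9, 1.2, 5, 3); G = 15.1.
u_3 = α_3·G − ½·(c_3)² = 1.2·15.1 − ½·1.2² = 17.4.

17.4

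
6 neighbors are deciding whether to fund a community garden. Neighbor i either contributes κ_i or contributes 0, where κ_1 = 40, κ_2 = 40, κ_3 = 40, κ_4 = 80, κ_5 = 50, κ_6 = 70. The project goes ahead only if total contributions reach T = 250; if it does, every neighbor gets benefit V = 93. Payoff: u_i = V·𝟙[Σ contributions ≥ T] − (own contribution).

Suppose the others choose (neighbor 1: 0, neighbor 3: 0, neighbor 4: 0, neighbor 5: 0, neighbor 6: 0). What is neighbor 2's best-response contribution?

0

Others' total = 0. Even contributing 40 gives 40 < 250: no benefit either way.
Best response: 0.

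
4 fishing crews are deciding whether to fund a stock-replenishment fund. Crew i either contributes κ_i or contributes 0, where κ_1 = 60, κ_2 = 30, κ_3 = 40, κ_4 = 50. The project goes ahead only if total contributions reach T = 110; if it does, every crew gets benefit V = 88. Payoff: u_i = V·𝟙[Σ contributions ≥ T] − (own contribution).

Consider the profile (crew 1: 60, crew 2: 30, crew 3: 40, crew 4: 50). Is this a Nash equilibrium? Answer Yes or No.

No

Total = 180 ≥ 110: provided.
Crew 1 (pledges 60, payoff 28): dropping to 0 → total 120, payoff 88. Profitable deviation.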